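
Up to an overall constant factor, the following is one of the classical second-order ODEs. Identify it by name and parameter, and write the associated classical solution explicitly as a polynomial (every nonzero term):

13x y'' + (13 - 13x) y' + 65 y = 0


All three coefficients share the factor 13; dividing through by 13 gives  x y'' + (1 - x) y' + 5 y = 0.
This matches the Laguerre equation x y'' + (1 - x) y' + n y = 0 with n = 5; the polynomial solution is L_5(x).
With y = sum_k a_k x^k, matching x^k gives (k+1)k a_{k+1} + (k+1) a_{k+1} - k a_k + n a_k = 0, i.e. (k+1)^2 a_{k+1} = (k - n) a_k = (k - 5) a_k. The right side vanishes at k = 5, so the series terminates at degree 5.
Standard normalization L_n(0) = 1 gives a_0 = 1. Work upward with a_{k+1} = (k - 5) a_k / (k+1)^2:
  a_1 = (0 - 5)(1) / 1^2 = -5/1 = -5
  a_2 = (1 - 5)(-5) / 2^2 = 20/4 = 5
  a_3 = (2 - 5)(5) / 3^2 = -15/9 = -5/3
  a_4 = (3 - 5)(-5/3) / 4^2 = (10/3)/16 = 5/24
  a_5 = (4 - 5)(5/24) / 5^2 = (-5/24)/25 = -1/120
Hence L_5(x) = -x^5/120 + 5 x^4/24 - 5 x^3/3 + 5 x^2 - 5 x + 1.

L_5(x); series = -x^5/120 + 5 x^4/24 - 5 x^3/3 + 5 x^2 - 5 x + 1


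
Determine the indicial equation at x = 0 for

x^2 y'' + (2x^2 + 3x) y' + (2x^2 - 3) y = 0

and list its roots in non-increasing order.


Divide by x^2 to reach normal form y'' + P_1(x) y' + P_2(x) y = 0 with P_1(x) = 2 + 3/x and P_2(x) = 2 - 3/x^2.
x = 0 is a singular point because the y'-coefficient 2 + 3/x has a pole at x = 0 and the y-coefficient 2 - 3/x^2 has a pole at x = 0.
It is a regular singular point because x P_1(x) = p(x) = 2x + 3 and x^2 P_2(x) = q(x) = 2x^2 - 3 are polynomials, hence analytic at x = 0.
p(0) = 3,  q(0) = -3.
Indicial equation: r(r-1) + p(0) r + q(0) = 0, i.e. r^2 + (p(0) - 1) r + q(0) = 0, i.e. r^2 + 2 r - 3 = 0.
Discriminant: (2)^2 - 4(-3) = 16, so r = (-2 ± 4)/2.
Solving: r_1 = 1, r_2 = -3.

indicial: r^2 + 2 r - 3 = 0; roots r_1 = 1, r_2 = -3


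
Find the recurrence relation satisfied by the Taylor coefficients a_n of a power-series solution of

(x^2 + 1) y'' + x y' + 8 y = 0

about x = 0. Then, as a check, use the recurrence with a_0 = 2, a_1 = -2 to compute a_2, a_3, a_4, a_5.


Substitute y = sum_n a_n x^n.
(1 + 1 x^2) y'' contributes (n+2)(n+1) a_{n+2} + n(n-1) a_n at x^n.
x y'(x) contributes n a_n at x^n.
8 y(x) contributes 8 a_n at x^n.
Matching x^n: (n+2)(n+1) a_{n+2} + (n(n-1) + n + 8) a_n = 0.
Thus a_{n+2} = (-n(n-1) - n - 8) / ((n+1)(n+2)) * a_n.

Check with a_0 = 2, a_1 = -2 (apply the recurrence for n = 0, 1, 2, 3): a_0 = 2, a_1 = -2, a_2 = -8, a_3 = 3, a_4 = 8, a_5 = -51/20.

a_(n+2) = (-n(n-1) - n - 8) / ((n+1)(n+2)) * a_n; check: a_0 = 2, a_1 = -2, a_2 = -8, a_3 = 3, a_4 = 8, a_5 = -51/20


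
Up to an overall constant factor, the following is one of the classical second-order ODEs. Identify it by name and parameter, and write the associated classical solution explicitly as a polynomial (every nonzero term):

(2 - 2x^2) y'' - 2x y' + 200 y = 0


All three coefficients share the factor 2; dividing through by 2 gives  (1 - x^2) y'' - x y' + 100 y = 0.
This matches the Chebyshev equation (1 - x^2) y'' - x y' + n^2 y = 0 (note the -x y' term, not -2x y') with n^2 = 100, so n = 10; the polynomial solution is T_10(x).
With y = sum_k a_k x^k, matching x^k gives (k+2)(k+1) a_{k+2} = (k^2 - n^2) a_k = (k - 10)(k + 10) a_k. The right side vanishes at k = 10, so the series with the parity of 10 terminates at degree 10.
Standard normalization: leading coefficient of T_n is 2^(n-1), so a_10 = 2^9 = 512. Work downward with a_k = (k+1)(k+2) a_{k+2} / ((k - 10)(k + 10)):
  a_8 = (9)(10)(512) / ((8 - 10)(8 + 10)) = 46080/(-36) = -1280
  a_6 = (7)(8)(-1280) / ((6 - 10)(6 + 10)) = -71680/(-64) = 1120
  a_4 = (5)(6)(1120) / ((4 - 10)(4 + 10)) = 33600/(-84) = -400
  a_2 = (3)(4)(-400) / ((2 - 10)(2 + 10)) = -4800/(-96) = 50
  a_0 = (1)(2)(50) / ((0 - 10)(0 + 10)) = 100/(-100) = -1
Hence T_10(x) = 512 x^10 - 1280 x^8 + 1120 x^6 - 400 x^4 + 50 x^2 - 1.

T_10(x); series = 512 x^10 - 1280 x^8 + 1120 x^6 - 400 x^4 + 50 x^2 - 1


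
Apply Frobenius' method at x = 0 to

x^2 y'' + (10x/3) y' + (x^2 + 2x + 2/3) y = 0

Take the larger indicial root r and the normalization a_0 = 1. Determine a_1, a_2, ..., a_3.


Write in Frobenius form y'' + (p(x)/x) y' + (q(x)/x^2) y = 0:
  p(x) = 10/3,  q(x) = x^2 + 2x + 2/3.
Indicial equation: r(r-1) + (10/3) r + (2/3) = 0 -> roots r_1 = -1/3, r_2 = -2.
Take r = r_1 = -1/3. Let y(x) = x^r sum_{n>=0} a_n x^n with a_0 = 1.
Substitute y = x^r sum a_n x^n and match x^{r+n}. The recurrence is
  D(n) a_n + 2 a_{n-1} + 1 a_{n-2} = 0,  where D(n) = (r+n)(r+n-1) + (10/3)(r+n) + (2/3).
  a_n = [-2 a_{n-1} - 1 a_{n-2}] / D(n).
Since the indicial polynomial factors as (r - r_1)(r - r_2), D(n) = (r_1 + n - r_1)(r_1 + n - r_2) = n(n + 5/3).
Evaluating step by step (a_0 = 1):
  n = 1: D(1) = 1(1 + 5/3) = 8/3; numerator = -2(1) = -2; a_1 = (-2)/(8/3) = -3/4
  n = 2: D(2) = 2(2 + 5/3) = 22/3; numerator = -2(-3/4) - 1(1) = 1/2; a_2 = (1/2)/(22/3) = 3/44
  n = 3: D(3) = 3(3 + 5/3) = 14; numerator = -2(3/44) - 1(-3/4) = 27/44; a_3 = (27/44)/(14) = 27/616

r = -1/3; a_0 = 1; a_1 = -3/4; a_2 = 3/44; a_3 = 27/616


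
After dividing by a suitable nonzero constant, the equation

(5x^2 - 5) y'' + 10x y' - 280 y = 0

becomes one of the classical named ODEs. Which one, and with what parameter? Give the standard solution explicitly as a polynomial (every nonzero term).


All three coefficients share the factor -5; dividing through by -5 gives  (1 - x^2) y'' - 2x y' + 56 y = 0.
This matches the Legendre equation (1 - x^2) y'' - 2x y' + n(n+1) y = 0 (note the -2x y' term) with n(n+1) = 56, so n = 7; the polynomial solution is P_7(x).
With y = sum_k a_k x^k, matching x^k gives (k+2)(k+1) a_{k+2} = [k(k+1) - n(n+1)] a_k = (k - 7)(k + 8) a_k. The right side vanishes at k = 7, so the series with the parity of 7 terminates at degree 7.
Standard normalization (P_n(1) = 1): leading coefficient (2n)!/(2^n (n!)^2) = 87178291200/(128*25401600) = 429/16, so a_7 = 429/16. Work downward with a_k = (k+1)(k+2) a_{k+2} / ((k - 7)(k + 8)):
  a_5 = (6)(7)(429/16) / ((5 - 7)(5 + 8)) = (9009/8)/(-26) = -693/16
  a_3 = (4)(5)(-693/16) / ((3 - 7)(3 + 8)) = (-3465/4)/(-44) = 315/16
  a_1 = (2)(3)(315/16) / ((1 - 7)(1 + 8)) = (945/8)/(-54) = -35/16
Hence P_7(x) = 429 x^7/16 - 693 x^5/16 + 315 x^3/16 - 35 x/16.

P_7(x); series = 429 x^7/16 - 693 x^5/16 + 315 x^3/16 - 35 x/16


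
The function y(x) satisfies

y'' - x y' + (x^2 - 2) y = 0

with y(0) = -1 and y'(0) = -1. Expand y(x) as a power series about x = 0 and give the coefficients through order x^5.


Ansatz: y(x) = sum_{n>=0} a_n x^n, so y'(x) = sum_{n>=1} n a_n x^(n-1) and y''(x) = sum_{n>=2} n(n-1) a_n x^(n-2).
Substitute into P(x) y'' + Q(x) y' + R(x) y = 0 with P(x) = 1, Q(x) = -x, R(x) = x^2 - 2, and match powers of x.
Initial conditions: a_0 = -1, a_1 = -1.
Setting the coefficient of each power of x to zero and solving order by order (substituting the coefficients already found):
  x^0: 2 a_2 - 2 a_0 = 0  ->  2 a_2 = 2 a_0 = -2  ->  a_2 = -1
  x^1: 6 a_3 - 3 a_1 = 0  ->  6 a_3 = 3 a_1 = -3  ->  a_3 = -1/2
  x^2: 12 a_4 - 4 a_2 + a_0 = 0  ->  12 a_4 = 4 a_2 - a_0 = -3  ->  a_4 = -1/4
  x^3: 20 a_5 - 5 a_3 + a_1 = 0  ->  20 a_5 = 5 a_3 - a_1 = -3/2  ->  a_5 = -3/40
Truncated series: y(x) = -1 - x - x^2 - (1/2) x^3 - (1/4) x^4 - (3/40) x^5 + O(x^6).

a_0 = -1; a_1 = -1; a_2 = -1; a_3 = -1/2; a_4 = -1/4; a_5 = -3/40


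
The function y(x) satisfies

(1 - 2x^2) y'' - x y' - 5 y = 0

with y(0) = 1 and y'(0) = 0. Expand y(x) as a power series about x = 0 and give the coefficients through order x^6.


Ansatz: y(x) = sum_{n>=0} a_n x^n, so y'(x) = sum_{n>=1} n a_n x^(n-1) and y''(x) = sum_{n>=2} n(n-1) a_n x^(n-2).
Substitute into P(x) y'' + Q(x) y' + R(x) y = 0 with P(x) = 1 - 2x^2, Q(x) = -x, R(x) = -5, and match powers of x.
Initial conditions: a_0 = 1, a_1 = 0.
Setting the coefficient of each power of x to zero and solving order by order (substituting the coefficients already found):
  x^0: 2 a_2 - 5 a_0 = 0  ->  2 a_2 = 5 a_0 = 5  ->  a_2 = 5/2
  x^1: 6 a_3 - 6 a_1 = 0  ->  6 a_3 = 6 a_1 = 0  ->  a_3 = 0
  x^2: 12 a_4 - 11 a_2 = 0  ->  12 a_4 = 11 a_2 = 55/2  ->  a_4 = 55/24
  x^3: 20 a_5 - 20 a_3 = 0  ->  20 a_5 = 20 a_3 = 0  ->  a_5 = 0
  x^4: 30 a_6 - 33 a_4 = 0  ->  30 a_6 = 33 a_4 = 605/8  ->  a_6 = 121/48
Truncated series: y(x) = 1 + (5/2) x^2 + (55/24) x^4 + (121/48) x^6 + O(x^7).

a_0 = 1; a_1 = 0; a_2 = 5/2; a_3 = 0; a_4 = 55/24; a_5 = 0; a_6 = 121/48


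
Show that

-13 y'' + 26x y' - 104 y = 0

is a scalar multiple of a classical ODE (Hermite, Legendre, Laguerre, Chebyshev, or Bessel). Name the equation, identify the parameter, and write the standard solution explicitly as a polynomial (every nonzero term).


All three coefficients share the factor -13; dividing through by -13 gives  y'' - 2x y' + 8 y = 0.
This matches the Hermite equation y'' - 2x y' + 2n y = 0 with 2n = 8, so n = 4; the polynomial solution is H_4(x).
With y = sum_k a_k x^k, matching x^k gives (k+2)(k+1) a_{k+2} = 2(k - n) a_k = 2(k - 4) a_k. The right side vanishes at k = 4, so the series with the parity of 4 terminates at degree 4.
Standard normalization: leading coefficient of H_n is 2^n, so a_4 = 2^4 = 16. Work downward with a_k = (k+1)(k+2) a_{k+2} / (2(k - n)):
  a_2 = (3)(4)(16) / (2(2 - 4)) = 192/(-4) = -48
  a_0 = (1)(2)(-48) / (2(0 - 4)) = -96/(-8) = 12
Hence H_4(x) = 16 x^4 - 48 x^2 + 12.

H_4(x); series = 16 x^4 - 48 x^2 + 12


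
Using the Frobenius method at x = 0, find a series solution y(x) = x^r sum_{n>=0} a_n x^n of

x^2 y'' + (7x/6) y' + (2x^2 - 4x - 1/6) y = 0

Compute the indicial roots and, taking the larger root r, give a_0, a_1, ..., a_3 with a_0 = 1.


Write in Frobenius form y'' + (p(x)/x) y' + (q(x)/x^2) y = 0:
  p(x) = 7/6,  q(x) = 2x^2 - 4x - 1/6.
Indicial equation: r(r-1) + (7/6) r + (-1/6) = 0 -> roots r_1 = 1/3, r_2 = -1/2.
Take r = r_1 = 1/3. Let y(x) = x^r sum_{n>=0} a_n x^n with a_0 = 1.
Substitute y = x^r sum a_n x^n and match x^{r+n}. The recurrence is
  D(n) a_n - 4 a_{n-1} + 2 a_{n-2} = 0,  where D(n) = (r+n)(r+n-1) + (7/6)(r+n) + (-1/6).
  a_n = [4 a_{n-1} - 2 a_{n-2}] / D(n).
Since the indicial polynomial factors as (r - r_1)(r - r_2), D(n) = (r_1 + n - r_1)(r_1 + n - r_2) = n(n + 5/6).
Evaluating step by step (a_0 = 1):
  n = 1: D(1) = 1(1 + 5/6) = 11/6; numerator = 4(1) = 4; a_1 = (4)/(11/6) = 24/11
  n = 2: D(2) = 2(2 + 5/6) = 17/3; numerator = 4(24/11) - 2(1) = 74/11; a_2 = (74/11)/(17/3) = 222/187
  n = 3: D(3) = 3(3 + 5/6) = 23/2; numerator = 4(222/187) - 2(24/11) = 72/187; a_3 = (72/187)/(23/2) = 144/4301

r = 1/3; a_0 = 1; a_1 = 24/11; a_2 = 222/187; a_3 = 144/4301


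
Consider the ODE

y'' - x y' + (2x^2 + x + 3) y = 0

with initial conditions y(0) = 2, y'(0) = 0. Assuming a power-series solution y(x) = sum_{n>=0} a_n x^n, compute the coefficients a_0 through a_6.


Ansatz: y(x) = sum_{n>=0} a_n x^n, so y'(x) = sum_{n>=1} n a_n x^(n-1) and y''(x) = sum_{n>=2} n(n-1) a_n x^(n-2).
Substitute into P(x) y'' + Q(x) y' + R(x) y = 0 with P(x) = 1, Q(x) = -x, R(x) = 2x^2 + x + 3, and match powers of x.
Initial conditions: a_0 = 2, a_1 = 0.
Setting the coefficient of each power of x to zero and solving order by order (substituting the coefficients already found):
  x^0: 2 a_2 + 3 a_0 = 0  ->  2 a_2 = -3 a_0 = -6  ->  a_2 = -3
  x^1: 6 a_3 + 2 a_1 + a_0 = 0  ->  6 a_3 = -2 a_1 - a_0 = -2  ->  a_3 = -1/3
  x^2: 12 a_4 + a_2 + a_1 + 2 a_0 = 0  ->  12 a_4 = -a_2 - a_1 - 2 a_0 = -1  ->  a_4 = -1/12
  x^3: 20 a_5 + a_2 + 2 a_1 = 0  ->  20 a_5 = -a_2 - 2 a_1 = 3  ->  a_5 = 3/20
  x^4: 30 a_6 - a_4 + a_3 + 2 a_2 = 0  ->  30 a_6 = a_4 - a_3 - 2 a_2 = 25/4  ->  a_6 = 5/24
Truncated series: y(x) = 2 - 3 x^2 - (1/3) x^3 - (1/12) x^4 + (3/20) x^5 + (5/24) x^6 + O(x^7).

a_0 = 2; a_1 = 0; a_2 = -3; a_3 = -1/3; a_4 = -1/12; a_5 = 3/20; a_6 = 5/24


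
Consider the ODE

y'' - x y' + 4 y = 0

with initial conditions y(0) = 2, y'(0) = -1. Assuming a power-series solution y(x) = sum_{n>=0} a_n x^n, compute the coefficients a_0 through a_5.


Ansatz: y(x) = sum_{n>=0} a_n x^n, so y'(x) = sum_{n>=1} n a_n x^(n-1) and y''(x) = sum_{n>=2} n(n-1) a_n x^(n-2).
Substitute into P(x) y'' + Q(x) y' + R(x) y = 0 with P(x) = 1, Q(x) = -x, R(x) = 4, and match powers of x.
Initial conditions: a_0 = 2, a_1 = -1.
Setting the coefficient of each power of x to zero and solving order by order (substituting the coefficients already found):
  x^0: 2 a_2 + 4 a_0 = 0  ->  2 a_2 = -4 a_0 = -8  ->  a_2 = -4
  x^1: 6 a_3 + 3 a_1 = 0  ->  6 a_3 = -3 a_1 = 3  ->  a_3 = 1/2
  x^2: 12 a_4 + 2 a_2 = 0  ->  12 a_4 = -2 a_2 = 8  ->  a_4 = 2/3
  x^3: 20 a_5 + a_3 = 0  ->  20 a_5 = -a_3 = -1/2  ->  a_5 = -1/40
Truncated series: y(x) = 2 - x - 4 x^2 + (1/2) x^3 + (2/3) x^4 - (1/40) x^5 + O(x^6).

a_0 = 2; a_1 = -1; a_2 = -4; a_3 = 1/2; a_4 = 2/3; a_5 = -1/40


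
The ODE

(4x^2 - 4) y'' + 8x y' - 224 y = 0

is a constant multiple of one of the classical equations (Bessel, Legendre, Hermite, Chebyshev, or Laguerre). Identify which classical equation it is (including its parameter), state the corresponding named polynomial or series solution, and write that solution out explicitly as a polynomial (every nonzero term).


All three coefficients share the factor -4; dividing through by -4 gives  (1 - x^2) y'' - 2x y' + 56 y = 0.
This matches the Legendre equation (1 - x^2) y'' - 2x y' + n(n+1) y = 0 (note the -2x y' term) with n(n+1) = 56, so n = 7; the polynomial solution is P_7(x).
With y = sum_k a_k x^k, matching x^k gives (k+2)(k+1) a_{k+2} = [k(k+1) - n(n+1)] a_k = (k - 7)(k + 8) a_k. The right side vanishes at k = 7, so the series with the parity of 7 terminates at degree 7.
Standard normalization (P_n(1) = 1): leading coefficient (2n)!/(2^n (n!)^2) = 87178291200/(128*25401600) = 429/16, so a_7 = 429/16. Work downward with a_k = (k+1)(k+2) a_{k+2} / ((k - 7)(k + 8)):
  a_5 = (6)(7)(429/16) / ((5 - 7)(5 + 8)) = (9009/8)/(-26) = -693/16
  a_3 = (4)(5)(-693/16) / ((3 - 7)(3 + 8)) = (-3465/4)/(-44) = 315/16
  a_1 = (2)(3)(315/16) / ((1 - 7)(1 + 8)) = (945/8)/(-54) = -35/16
Hence P_7(x) = 429 x^7/16 - 693 x^5/16 + 315 x^3/16 - 35 x/16.

P_7(x); series = 429 x^7/16 - 693 x^5/16 + 315 x^3/16 - 35 x/16


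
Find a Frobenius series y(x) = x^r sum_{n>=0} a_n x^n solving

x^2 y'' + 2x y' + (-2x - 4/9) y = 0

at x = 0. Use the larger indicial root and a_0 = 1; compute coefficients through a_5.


Write in Frobenius form y'' + (p(x)/x) y' + (q(x)/x^2) y = 0:
  p(x) = 2,  q(x) = -2x - 4/9.
Indicial equation: r(r-1) + (2) r + (-4/9) = 0 -> roots r_1 = 1/3, r_2 = -4/3.
Take r = r_1 = 1/3. Let y(x) = x^r sum_{n>=0} a_n x^n with a_0 = 1.
Substitute y = x^r sum a_n x^n and match x^{r+n}. The recurrence is
  D(n) a_n - 2 a_{n-1} = 0,  where D(n) = (r+n)(r+n-1) + (2)(r+n) + (-4/9).
  a_n = 2 / D(n) * a_{n-1}.
Since the indicial polynomial factors as (r - r_1)(r - r_2), D(n) = (r_1 + n - r_1)(r_1 + n - r_2) = n(n + 5/3).
Evaluating step by step (a_0 = 1):
  n = 1: D(1) = 1(1 + 5/3) = 8/3; numerator = 2(1) = 2; a_1 = (2)/(8/3) = 3/4
  n = 2: D(2) = 2(2 + 5/3) = 22/3; numerator = 2(3/4) = 3/2; a_2 = (3/2)/(22/3) = 9/44
  n = 3: D(3) = 3(3 + 5/3) = 14; numerator = 2(9/44) = 9/22; a_3 = (9/22)/(14) = 9/308
  n = 4: D(4) = 4(4 + 5/3) = 68/3; numerator = 2(9/308) = 9/154; a_4 = (9/154)/(68/3) = 27/10472
  n = 5: D(5) = 5(5 + 5/3) = 100/3; numerator = 2(27/10472) = 27/5236; a_5 = (27/5236)/(100/3) = 81/523600

r = 1/3; a_0 = 1; a_1 = 3/4; a_2 = 9/44; a_3 = 9/308; a_4 = 27/10472; a_5 = 81/523600


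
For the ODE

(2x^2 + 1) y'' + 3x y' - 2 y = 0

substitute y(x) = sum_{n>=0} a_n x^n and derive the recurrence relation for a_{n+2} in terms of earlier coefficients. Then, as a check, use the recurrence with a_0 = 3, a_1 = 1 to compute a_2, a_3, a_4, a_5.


Substitute y = sum_n a_n x^n.
(1 + 2 x^2) y'' contributes (n+2)(n+1) a_{n+2} + 2 n(n-1) a_n at x^n.
3 x y'(x) contributes 3 n a_n at x^n.
-2 y(x) contributes -2 a_n at x^n.
Matching x^n: (n+2)(n+1) a_{n+2} + (2 n(n-1) + 3 n - 2) a_n = 0.
Thus a_{n+2} = (-2 n(n-1) - 3 n + 2) / ((n+1)(n+2)) * a_n.

Check with a_0 = 3, a_1 = 1 (apply the recurrence for n = 0, 1, 2, 3): a_0 = 3, a_1 = 1, a_2 = 3, a_3 = -1/6, a_4 = -2, a_5 = 19/120.

a_(n+2) = (-2 n(n-1) - 3 n + 2) / ((n+1)(n+2)) * a_n; check: a_0 = 3, a_1 = 1, a_2 = 3, a_3 = -1/6, a_4 = -2, a_5 = 19/120


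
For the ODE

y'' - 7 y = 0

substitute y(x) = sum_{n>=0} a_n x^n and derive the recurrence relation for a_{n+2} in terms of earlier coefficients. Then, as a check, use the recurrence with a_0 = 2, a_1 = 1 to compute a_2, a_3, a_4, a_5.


Substitute y = sum_n a_n x^n into y'' + (const) y = 0.
y''(x) = sum_{n>=0} (n+2)(n+1) a_{n+2} x^n.
The ODE becomes sum_n [(n+2)(n+1) a_{n+2} - 7 a_n] x^n = 0.
Setting each coefficient to zero gives the recurrence:
  (n+2)(n+1) a_{n+2} - 7 a_n = 0,
  a_{n+2} = 7 / ((n+1)(n+2)) a_n.

Check with a_0 = 2, a_1 = 1 (apply the recurrence for n = 0, 1, 2, 3): a_0 = 2, a_1 = 1, a_2 = 7, a_3 = 7/6, a_4 = 49/12, a_5 = 49/120.

a_{n+2} = 7/((n+1)(n+2)) * a_n; check: a_0 = 2, a_1 = 1, a_2 = 7, a_3 = 7/6, a_4 = 49/12, a_5 = 49/120


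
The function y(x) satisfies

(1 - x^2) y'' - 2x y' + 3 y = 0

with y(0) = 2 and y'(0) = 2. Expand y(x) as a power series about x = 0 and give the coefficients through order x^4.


Ansatz: y(x) = sum_{n>=0} a_n x^n, so y'(x) = sum_{n>=1} n a_n x^(n-1) and y''(x) = sum_{n>=2} n(n-1) a_n x^(n-2).
Substitute into P(x) y'' + Q(x) y' + R(x) y = 0 with P(x) = 1 - x^2, Q(x) = -2x, R(x) = 3, and match powers of x.
Initial conditions: a_0 = 2, a_1 = 2.
Setting the coefficient of each power of x to zero and solving order by order (substituting the coefficients already found):
  x^0: 2 a_2 + 3 a_0 = 0  ->  2 a_2 = -3 a_0 = -6  ->  a_2 = -3
  x^1: 6 a_3 + a_1 = 0  ->  6 a_3 = -a_1 = -2  ->  a_3 = -1/3
  x^2: 12 a_4 - 3 a_2 = 0  ->  12 a_4 = 3 a_2 = -9  ->  a_4 = -3/4
Truncated series: y(x) = 2 + 2 x - 3 x^2 - (1/3) x^3 - (3/4) x^4 + O(x^5).

a_0 = 2; a_1 = 2; a_2 = -3; a_3 = -1/3; a_4 = -3/4


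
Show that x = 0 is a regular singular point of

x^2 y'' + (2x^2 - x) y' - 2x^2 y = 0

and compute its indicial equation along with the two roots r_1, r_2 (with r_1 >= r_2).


Divide by x^2 to reach normal form y'' + P_1(x) y' + P_2(x) y = 0 with P_1(x) = 2 - 1/x and P_2(x) = -2.
x = 0 is a singular point because the y'-coefficient 2 - 1/x has a pole at x = 0.
It is a regular singular point because x P_1(x) = p(x) = 2x - 1 and x^2 P_2(x) = q(x) = -2x^2 are polynomials, hence analytic at x = 0.
p(0) = -1,  q(0) = 0.
Indicial equation: r(r-1) + p(0) r + q(0) = 0, i.e. r^2 + (p(0) - 1) r + q(0) = 0, i.e. r^2 - 2 r = 0.
Discriminant: (-2)^2 - 4(0) = 4, so r = (2 ± 2)/2.
Solving: r_1 = 2, r_2 = 0.

indicial: r^2 - 2 r = 0; roots r_1 = 2, r_2 = 0


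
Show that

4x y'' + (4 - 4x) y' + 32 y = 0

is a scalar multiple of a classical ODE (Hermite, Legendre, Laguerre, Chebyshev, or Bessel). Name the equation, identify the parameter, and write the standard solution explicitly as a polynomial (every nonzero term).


All three coefficients share the factor 4; dividing through by 4 gives  x y'' + (1 - x) y' + 8 y = 0.
This matches the Laguerre equation x y'' + (1 - x) y' + n y = 0 with n = 8; the polynomial solution is L_8(x).
With y = sum_k a_k x^k, matching x^k gives (k+1)k a_{k+1} + (k+1) a_{k+1} - k a_k + n a_k = 0, i.e. (k+1)^2 a_{k+1} = (k - n) a_k = (k - 8) a_k. The right side vanishes at k = 8, so the series terminates at degree 8.
Standard normalization L_n(0) = 1 gives a_0 = 1. Work upward with a_{k+1} = (k - 8) a_k / (k+1)^2:
  a_1 = (0 - 8)(1) / 1^2 = -8/1 = -8
  a_2 = (1 - 8)(-8) / 2^2 = 56/4 = 14
  a_3 = (2 - 8)(14) / 3^2 = -84/9 = -28/3
  a_4 = (3 - 8)(-28/3) / 4^2 = (140/3)/16 = 35/12
  a_5 = (4 - 8)(35/12) / 5^2 = (-35/3)/25 = -7/15
  a_6 = (5 - 8)(-7/15) / 6^2 = (7/5)/36 = 7/180
  a_7 = (6 - 8)(7/180) / 7^2 = (-7/90)/49 = -1/630
  a_8 = (7 - 8)(-1/630) / 8^2 = (1/630)/64 = 1/40320
Hence L_8(x) = x^8/40320 - x^7/630 + 7 x^6/180 - 7 x^5/15 + 35 x^4/12 - 28 x^3/3 + 14 x^2 - 8 x + 1.

L_8(x); series = x^8/40320 - x^7/630 + 7 x^6/180 - 7 x^5/15 + 35 x^4/12 - 28 x^3/3 + 14 x^2 - 8 x + 1


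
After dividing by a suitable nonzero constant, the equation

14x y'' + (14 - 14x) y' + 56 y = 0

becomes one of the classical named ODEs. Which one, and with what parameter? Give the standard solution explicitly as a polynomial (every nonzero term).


All three coefficients share the factor 14; dividing through by 14 gives  x y'' + (1 - x) y' + 4 y = 0.
This matches the Laguerre equation x y'' + (1 - x) y' + n y = 0 with n = 4; the polynomial solution is L_4(x).
With y = sum_k a_k x^k, matching x^k gives (k+1)k a_{k+1} + (k+1) a_{k+1} - k a_k + n a_k = 0, i.e. (k+1)^2 a_{k+1} = (k - n) a_k = (k - 4) a_k. The right side vanishes at k = 4, so the series terminates at degree 4.
Standard normalization L_n(0) = 1 gives a_0 = 1. Work upward with a_{k+1} = (k - 4) a_k / (k+1)^2:
  a_1 = (0 - 4)(1) / 1^2 = -4/1 = -4
  a_2 = (1 - 4)(-4) / 2^2 = 12/4 = 3
  a_3 = (2 - 4)(3) / 3^2 = -6/9 = -2/3
  a_4 = (3 - 4)(-2/3) / 4^2 = (2/3)/16 = 1/24
Hence L_4(x) = x^4/24 - 2 x^3/3 + 3 x^2 - 4 x + 1.

L_4(x); series = x^4/24 - 2 x^3/3 + 3 x^2 - 4 x + 1


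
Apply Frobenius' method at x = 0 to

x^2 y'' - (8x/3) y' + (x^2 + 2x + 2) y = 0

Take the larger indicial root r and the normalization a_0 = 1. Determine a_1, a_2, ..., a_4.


Write in Frobenius form y'' + (p(x)/x) y' + (q(x)/x^2) y = 0:
  p(x) = -8/3,  q(x) = x^2 + 2x + 2.
Indicial equation: r(r-1) + (-8/3) r + (2) = 0 -> roots r_1 = 3, r_2 = 2/3.
Take r = r_1 = 3. Let y(x) = x^r sum_{n>=0} a_n x^n with a_0 = 1.
Substitute y = x^r sum a_n x^n and match x^{r+n}. The recurrence is
  D(n) a_n + 2 a_{n-1} + 1 a_{n-2} = 0,  where D(n) = (r+n)(r+n-1) + (-8/3)(r+n) + (2).
  a_n = [-2 a_{n-1} - 1 a_{n-2}] / D(n).
Since the indicial polynomial factors as (r - r_1)(r - r_2), D(n) = (r_1 + n - r_1)(r_1 + n - r_2) = n(n + 7/3).
Evaluating step by step (a_0 = 1):
  n = 1: D(1) = 1(1 + 7/3) = 10/3; numerator = -2(1) = -2; a_1 = (-2)/(10/3) = -3/5
  n = 2: D(2) = 2(2 + 7/3) = 26/3; numerator = -2(-3/5) - 1(1) = 1/5; a_2 = (1/5)/(26/3) = 3/130
  n = 3: D(3) = 3(3 + 7/3) = 16; numerator = -2(3/130) - 1(-3/5) = 36/65; a_3 = (36/65)/(16) = 9/260
  n = 4: D(4) = 4(4 + 7/3) = 76/3; numerator = -2(9/260) - 1(3/130) = -6/65; a_4 = (-6/65)/(76/3) = -9/2470

r = 3; a_0 = 1; a_1 = -3/5; a_2 = 3/130; a_3 = 9/260; a_4 = -9/2470


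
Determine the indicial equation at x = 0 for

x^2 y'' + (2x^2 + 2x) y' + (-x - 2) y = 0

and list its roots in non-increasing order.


Divide by x^2 to reach normal form y'' + P_1(x) y' + P_2(x) y = 0 with P_1(x) = 2 + 2/x and P_2(x) = -1/x - 2/x^2.
x = 0 is a singular point because the y'-coefficient 2 + 2/x has a pole at x = 0 and the y-coefficient -1/x - 2/x^2 has a pole at x = 0.
It is a regular singular point because x P_1(x) = p(x) = 2x + 2 and x^2 P_2(x) = q(x) = -x - 2 are polynomials, hence analytic at x = 0.
p(0) = 2,  q(0) = -2.
Indicial equation: r(r-1) + p(0) r + q(0) = 0, i.e. r^2 + (p(0) - 1) r + q(0) = 0, i.e. r^2 + 1 r - 2 = 0.
Discriminant: (1)^2 - 4(-2) = 9, so r = (-1 ± 3)/2.
Solving: r_1 = 1, r_2 = -2.

indicial: r^2 + 1 r - 2 = 0; roots r_1 = 1, r_2 = -2


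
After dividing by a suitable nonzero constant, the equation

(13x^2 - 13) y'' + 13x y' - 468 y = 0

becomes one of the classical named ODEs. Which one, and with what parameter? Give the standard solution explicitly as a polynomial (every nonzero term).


All three coefficients share the factor -13; dividing through by -13 gives  (1 - x^2) y'' - x y' + 36 y = 0.
This matches the Chebyshev equation (1 - x^2) y'' - x y' + n^2 y = 0 (note the -x y' term, not -2x y') with n^2 = 36, so n = 6; the polynomial solution is T_6(x).
With y = sum_k a_k x^k, matching x^k gives (k+2)(k+1) a_{k+2} = (k^2 - n^2) a_k = (k - 6)(k + 6) a_k. The right side vanishes at k = 6, so the series with the parity of 6 terminates at degree 6.
Standard normalization: leading coefficient of T_n is 2^(n-1), so a_6 = 2^5 = 32. Work downward with a_k = (k+1)(k+2) a_{k+2} / ((k - 6)(k + 6)):
  a_4 = (5)(6)(32) / ((4 - 6)(4 + 6)) = 960/(-20) = -48
  a_2 = (3)(4)(-48) / ((2 - 6)(2 + 6)) = -576/(-32) = 18
  a_0 = (1)(2)(18) / ((0 - 6)(0 + 6)) = 36/(-36) = -1
Hence T_6(x) = 32 x^6 - 48 x^4 + 18 x^2 - 1.

T_6(x); series = 32 x^6 - 48 x^4 + 18 x^2 - 1


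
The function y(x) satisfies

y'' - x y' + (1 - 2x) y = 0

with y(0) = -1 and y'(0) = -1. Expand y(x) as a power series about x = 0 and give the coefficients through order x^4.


Ansatz: y(x) = sum_{n>=0} a_n x^n, so y'(x) = sum_{n>=1} n a_n x^(n-1) and y''(x) = sum_{n>=2} n(n-1) a_n x^(n-2).
Substitute into P(x) y'' + Q(x) y' + R(x) y = 0 with P(x) = 1, Q(x) = -x, R(x) = 1 - 2x, and match powers of x.
Initial conditions: a_0 = -1, a_1 = -1.
Setting the coefficient of each power of x to zero and solving order by order (substituting the coefficients already found):
  x^0: 2 a_2 + a_0 = 0  ->  2 a_2 = -a_0 = 1  ->  a_2 = 1/2
  x^1: 6 a_3 - 2 a_0 = 0  ->  6 a_3 = 2 a_0 = -2  ->  a_3 = -1/3
  x^2: 12 a_4 - a_2 - 2 a_1 = 0  ->  12 a_4 = a_2 + 2 a_1 = -3/2  ->  a_4 = -1/8
Truncated series: y(x) = -1 - x + (1/2) x^2 - (1/3) x^3 - (1/8) x^4 + O(x^5).

a_0 = -1; a_1 = -1; a_2 = 1/2; a_3 = -1/3; a_4 = -1/8


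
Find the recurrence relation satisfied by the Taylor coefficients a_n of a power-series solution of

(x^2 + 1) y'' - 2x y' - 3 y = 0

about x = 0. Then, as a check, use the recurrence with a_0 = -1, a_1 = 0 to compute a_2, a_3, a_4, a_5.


Substitute y = sum_n a_n x^n.
(1 + 1 x^2) y'' contributes (n+2)(n+1) a_{n+2} + n(n-1) a_n at x^n.
-2 x y'(x) contributes -2 n a_n at x^n.
-3 y(x) contributes -3 a_n at x^n.
Matching x^n: (n+2)(n+1) a_{n+2} + (n(n-1) - 2 n - 3) a_n = 0.
Thus a_{n+2} = (-n(n-1) + 2 n + 3) / ((n+1)(n+2)) * a_n.

Check with a_0 = -1, a_1 = 0 (apply the recurrence for n = 0, 1, 2, 3): a_0 = -1, a_1 = 0, a_2 = -3/2, a_3 = 0, a_4 = -5/8, a_5 = 0.

a_(n+2) = (-n(n-1) + 2 n + 3) / ((n+1)(n+2)) * a_n; check: a_0 = -1, a_1 = 0, a_2 = -3/2, a_3 = 0, a_4 = -5/8, a_5 = 0


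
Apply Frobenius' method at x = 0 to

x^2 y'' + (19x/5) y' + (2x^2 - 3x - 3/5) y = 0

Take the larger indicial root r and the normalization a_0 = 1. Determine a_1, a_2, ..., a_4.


Write in Frobenius form y'' + (p(x)/x) y' + (q(x)/x^2) y = 0:
  p(x) = 19/5,  q(x) = 2x^2 - 3x - 3/5.
Indicial equation: r(r-1) + (19/5) r + (-3/5) = 0 -> roots r_1 = 1/5, r_2 = -3.
Take r = r_1 = 1/5. Let y(x) = x^r sum_{n>=0} a_n x^n with a_0 = 1.
Substitute y = x^r sum a_n x^n and match x^{r+n}. The recurrence is
  D(n) a_n - 3 a_{n-1} + 2 a_{n-2} = 0,  where D(n) = (r+n)(r+n-1) + (19/5)(r+n) + (-3/5).
  a_n = [3 a_{n-1} - 2 a_{n-2}] / D(n).
Since the indicial polynomial factors as (r - r_1)(r - r_2), D(n) = (r_1 + n - r_1)(r_1 + n - r_2) = n(n + 16/5).
Evaluating step by step (a_0 = 1):
  n = 1: D(1) = 1(1 + 16/5) = 21/5; numerator = 3(1) = 3; a_1 = (3)/(21/5) = 5/7
  n = 2: D(2) = 2(2 + 16/5) = 52/5; numerator = 3(5/7) - 2(1) = 1/7; a_2 = (1/7)/(52/5) = 5/364
  n = 3: D(3) = 3(3 + 16/5) = 93/5; numerator = 3(5/364) - 2(5/7) = -505/364; a_3 = (-505/364)/(93/5) = -2525/33852
  n = 4: D(4) = 4(4 + 16/5) = 144/5; numerator = 3(-2525/33852) - 2(5/364) = -405/1612; a_4 = (-405/1612)/(144/5) = -225/25792

r = 1/5; a_0 = 1; a_1 = 5/7; a_2 = 5/364; a_3 = -2525/33852; a_4 = -225/25792


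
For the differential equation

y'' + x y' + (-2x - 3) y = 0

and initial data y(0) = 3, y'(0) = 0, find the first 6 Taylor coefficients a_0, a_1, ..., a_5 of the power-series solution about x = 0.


Ansatz: y(x) = sum_{n>=0} a_n x^n, so y'(x) = sum_{n>=1} n a_n x^(n-1) and y''(x) = sum_{n>=2} n(n-1) a_n x^(n-2).
Substitute into P(x) y'' + Q(x) y' + R(x) y = 0 with P(x) = 1, Q(x) = x, R(x) = -2x - 3, and match powers of x.
Initial conditions: a_0 = 3, a_1 = 0.
Setting the coefficient of each power of x to zero and solving order by order (substituting the coefficients already found):
  x^0: 2 a_2 - 3 a_0 = 0  ->  2 a_2 = 3 a_0 = 9  ->  a_2 = 9/2
  x^1: 6 a_3 - 2 a_1 - 2 a_0 = 0  ->  6 a_3 = 2 a_1 + 2 a_0 = 6  ->  a_3 = 1
  x^2: 12 a_4 - a_2 - 2 a_1 = 0  ->  12 a_4 = a_2 + 2 a_1 = 9/2  ->  a_4 = 3/8
  x^3: 20 a_5 - 2 a_2 = 0  ->  20 a_5 = 2 a_2 = 9  ->  a_5 = 9/20
Truncated series: y(x) = 3 + (9/2) x^2 + x^3 + (3/8) x^4 + (9/20) x^5 + O(x^6).

a_0 = 3; a_1 = 0; a_2 = 9/2; a_3 = 1; a_4 = 3/8; a_5 = 9/20


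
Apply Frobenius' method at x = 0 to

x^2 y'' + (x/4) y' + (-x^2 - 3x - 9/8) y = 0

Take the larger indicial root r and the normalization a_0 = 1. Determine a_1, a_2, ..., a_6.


Write in Frobenius form y'' + (p(x)/x) y' + (q(x)/x^2) y = 0:
  p(x) = 1/4,  q(x) = -x^2 - 3x - 9/8.
Indicial equation: r(r-1) + (1/4) r + (-9/8) = 0 -> roots r_1 = 3/2, r_2 = -3/4.
Take r = r_1 = 3/2. Let y(x) = x^r sum_{n>=0} a_n x^n with a_0 = 1.
Substitute y = x^r sum a_n x^n and match x^{r+n}. The recurrence is
  D(n) a_n - 3 a_{n-1} - 1 a_{n-2} = 0,  where D(n) = (r+n)(r+n-1) + (1/4)(r+n) + (-9/8).
  a_n = [3 a_{n-1} + 1 a_{n-2}] / D(n).
Since the indicial polynomial factors as (r - r_1)(r - r_2), D(n) = (r_1 + n - r_1)(r_1 + n - r_2) = n(n + 9/4).
Evaluating step by step (a_0 = 1):
  n = 1: D(1) = 1(1 + 9/4) = 13/4; numerator = 3(1) = 3; a_1 = (3)/(13/4) = 12/13
  n = 2: D(2) = 2(2 + 9/4) = 17/2; numerator = 3(12/13) + 1(1) = 49/13; a_2 = (49/13)/(17/2) = 98/221
  n = 3: D(3) = 3(3 + 9/4) = 63/4; numerator = 3(98/221) + 1(12/13) = 498/221; a_3 = (498/221)/(63/4) = 664/4641
  n = 4: D(4) = 4(4 + 9/4) = 25; numerator = 3(664/4641) + 1(98/221) = 1350/1547; a_4 = (1350/1547)/(25) = 54/1547
  n = 5: D(5) = 5(5 + 9/4) = 145/4; numerator = 3(54/1547) + 1(664/4641) = 1150/4641; a_5 = (1150/4641)/(145/4) = 920/134589
  n = 6: D(6) = 6(6 + 9/4) = 99/2; numerator = 3(920/134589) + 1(54/1547) = 2486/44863; a_6 = (2486/44863)/(99/2) = 452/403767

r = 3/2; a_0 = 1; a_1 = 12/13; a_2 = 98/221; a_3 = 664/4641; a_4 = 54/1547; a_5 = 920/134589; a_6 = 452/403767


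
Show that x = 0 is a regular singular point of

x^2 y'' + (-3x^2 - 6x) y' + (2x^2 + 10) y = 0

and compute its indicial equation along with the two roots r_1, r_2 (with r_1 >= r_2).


Divide by x^2 to reach normal form y'' + P_1(x) y' + P_2(x) y = 0 with P_1(x) = -3 - 6/x and P_2(x) = 2 + 10/x^2.
x = 0 is a singular point because the y'-coefficient -3 - 6/x has a pole at x = 0 and the y-coefficient 2 + 10/x^2 has a pole at x = 0.
It is a regular singular point because x P_1(x) = p(x) = -3x - 6 and x^2 P_2(x) = q(x) = 2x^2 + 10 are polynomials, hence analytic at x = 0.
p(0) = -6,  q(0) = 10.
Indicial equation: r(r-1) + p(0) r + q(0) = 0, i.e. r^2 + (p(0) - 1) r + q(0) = 0, i.e. r^2 - 7 r + 10 = 0.
Discriminant: (-7)^2 - 4(10) = 9, so r = (7 ± 3)/2.
Solving: r_1 = 5, r_2 = 2.

indicial: r^2 - 7 r + 10 = 0; roots r_1 = 5, r_2 = 2


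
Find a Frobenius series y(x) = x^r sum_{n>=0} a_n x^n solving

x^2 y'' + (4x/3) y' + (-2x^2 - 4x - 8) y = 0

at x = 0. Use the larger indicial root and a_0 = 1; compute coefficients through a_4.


Write in Frobenius form y'' + (p(x)/x) y' + (q(x)/x^2) y = 0:
  p(x) = 4/3,  q(x) = -2x^2 - 4x - 8.
Indicial equation: r(r-1) + (4/3) r + (-8) = 0 -> roots r_1 = 8/3, r_2 = -3.
Take r = r_1 = 8/3. Let y(x) = x^r sum_{n>=0} a_n x^n with a_0 = 1.
Substitute y = x^r sum a_n x^n and match x^{r+n}. The recurrence is
  D(n) a_n - 4 a_{n-1} - 2 a_{n-2} = 0,  where D(n) = (r+n)(r+n-1) + (4/3)(r+n) + (-8).
  a_n = [4 a_{n-1} + 2 a_{n-2}] / D(n).
Since the indicial polynomial factors as (r - r_1)(r - r_2), D(n) = (r_1 + n - r_1)(r_1 + n - r_2) = n(n + 17/3).
Evaluating step by step (a_0 = 1):
  n = 1: D(1) = 1(1 + 17/3) = 20/3; numerator = 4(1) = 4; a_1 = (4)/(20/3) = 3/5
  n = 2: D(2) = 2(2 + 17/3) = 46/3; numerator = 4(3/5) + 2(1) = 22/5; a_2 = (22/5)/(46/3) = 33/115
  n = 3: D(3) = 3(3 + 17/3) = 26; numerator = 4(33/115) + 2(3/5) = 54/23; a_3 = (54/23)/(26) = 27/299
  n = 4: D(4) = 4(4 + 17/3) = 116/3; numerator = 4(27/299) + 2(33/115) = 1398/1495; a_4 = (1398/1495)/(116/3) = 2097/86710

r = 8/3; a_0 = 1; a_1 = 3/5; a_2 = 33/115; a_3 = 27/299; a_4 = 2097/86710


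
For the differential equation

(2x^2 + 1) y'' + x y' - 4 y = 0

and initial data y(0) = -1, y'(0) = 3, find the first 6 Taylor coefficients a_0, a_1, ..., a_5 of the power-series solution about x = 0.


Ansatz: y(x) = sum_{n>=0} a_n x^n, so y'(x) = sum_{n>=1} n a_n x^(n-1) and y''(x) = sum_{n>=2} n(n-1) a_n x^(n-2).
Substitute into P(x) y'' + Q(x) y' + R(x) y = 0 with P(x) = 2x^2 + 1, Q(x) = x, R(x) = -4, and match powers of x.
Initial conditions: a_0 = -1, a_1 = 3.
Setting the coefficient of each power of x to zero and solving order by order (substituting the coefficients already found):
  x^0: 2 a_2 - 4 a_0 = 0  ->  2 a_2 = 4 a_0 = -4  ->  a_2 = -2
  x^1: 6 a_3 - 3 a_1 = 0  ->  6 a_3 = 3 a_1 = 9  ->  a_3 = 3/2
  x^2: 12 a_4 + 2 a_2 = 0  ->  12 a_4 = -2 a_2 = 4  ->  a_4 = 1/3
  x^3: 20 a_5 + 11 a_3 = 0  ->  20 a_5 = -11 a_3 = -33/2  ->  a_5 = -33/40
Truncated series: y(x) = -1 + 3 x - 2 x^2 + (3/2) x^3 + (1/3) x^4 - (33/40) x^5 + O(x^6).

a_0 = -1; a_1 = 3; a_2 = -2; a_3 = 3/2; a_4 = 1/3; a_5 = -33/40


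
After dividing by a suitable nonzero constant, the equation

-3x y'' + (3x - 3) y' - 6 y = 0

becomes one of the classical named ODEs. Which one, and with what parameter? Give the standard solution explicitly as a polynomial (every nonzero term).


All three coefficients share the factor -3; dividing through by -3 gives  x y'' + (1 - x) y' + 2 y = 0.
This matches the Laguerre equation x y'' + (1 - x) y' + n y = 0 with n = 2; the polynomial solution is L_2(x).
With y = sum_k a_k x^k, matching x^k gives (k+1)k a_{k+1} + (k+1) a_{k+1} - k a_k + n a_k = 0, i.e. (k+1)^2 a_{k+1} = (k - n) a_k = (k - 2) a_k. The right side vanishes at k = 2, so the series terminates at degree 2.
Standard normalization L_n(0) = 1 gives a_0 = 1. Work upward with a_{k+1} = (k - 2) a_k / (k+1)^2:
  a_1 = (0 - 2)(1) / 1^2 = -2/1 = -2
  a_2 = (1 - 2)(-2) / 2^2 = 2/4 = 1/2
Hence L_2(x) = x^2/2 - 2 x + 1.

L_2(x); series = x^2/2 - 2 x + 1


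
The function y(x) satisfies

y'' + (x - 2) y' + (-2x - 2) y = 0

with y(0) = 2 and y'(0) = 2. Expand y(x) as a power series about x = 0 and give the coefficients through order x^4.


Ansatz: y(x) = sum_{n>=0} a_n x^n, so y'(x) = sum_{n>=1} n a_n x^(n-1) and y''(x) = sum_{n>=2} n(n-1) a_n x^(n-2).
Substitute into P(x) y'' + Q(x) y' + R(x) y = 0 with P(x) = 1, Q(x) = x - 2, R(x) = -2x - 2, and match powers of x.
Initial conditions: a_0 = 2, a_1 = 2.
Setting the coefficient of each power of x to zero and solving order by order (substituting the coefficients already found):
  x^0: 2 a_2 - 2 a_1 - 2 a_0 = 0  ->  2 a_2 = 2 a_1 + 2 a_0 = 8  ->  a_2 = 4
  x^1: 6 a_3 - 4 a_2 - a_1 - 2 a_0 = 0  ->  6 a_3 = 4 a_2 + a_1 + 2 a_0 = 22  ->  a_3 = 11/3
  x^2: 12 a_4 - 6 a_3 - 2 a_1 = 0  ->  12 a_4 = 6 a_3 + 2 a_1 = 26  ->  a_4 = 13/6
Truncated series: y(x) = 2 + 2 x + 4 x^2 + (11/3) x^3 + (13/6) x^4 + O(x^5).

a_0 = 2; a_1 = 2; a_2 = 4; a_3 = 11/3; a_4 = 13/6


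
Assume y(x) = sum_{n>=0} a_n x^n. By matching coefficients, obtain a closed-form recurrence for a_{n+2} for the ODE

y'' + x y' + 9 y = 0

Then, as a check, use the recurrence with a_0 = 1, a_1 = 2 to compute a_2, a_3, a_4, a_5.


Substitute y = sum_n a_n x^n.
y''(x) has coefficient (n+2)(n+1) a_{n+2} at x^n;
x y'(x) has coefficient n a_n at x^n (shift);
9 y(x) has coefficient 9 a_n at x^n.
Matching x^n: (n+2)(n+1) a_{n+2} + (n + 9) a_n = 0.
Thus a_{n+2} = (-n - 9) / ((n+1)(n+2)) * a_n.

Check with a_0 = 1, a_1 = 2 (apply the recurrence for n = 0, 1, 2, 3): a_0 = 1, a_1 = 2, a_2 = -9/2, a_3 = -10/3, a_4 = 33/8, a_5 = 2.

a_(n+2) = (-n - 9) / ((n+1)(n+2)) * a_n; check: a_0 = 1, a_1 = 2, a_2 = -9/2, a_3 = -10/3, a_4 = 33/8, a_5 = 2


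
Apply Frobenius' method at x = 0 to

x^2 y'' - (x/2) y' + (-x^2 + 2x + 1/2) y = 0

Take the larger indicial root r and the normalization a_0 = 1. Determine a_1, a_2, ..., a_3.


Write in Frobenius form y'' + (p(x)/x) y' + (q(x)/x^2) y = 0:
  p(x) = -1/2,  q(x) = -x^2 + 2x + 1/2.
Indicial equation: r(r-1) + (-1/2) r + (1/2) = 0 -> roots r_1 = 1, r_2 = 1/2.
Take r = r_1 = 1. Let y(x) = x^r sum_{n>=0} a_n x^n with a_0 = 1.
Substitute y = x^r sum a_n x^n and match x^{r+n}. The recurrence is
  D(n) a_n + 2 a_{n-1} - 1 a_{n-2} = 0,  where D(n) = (r+n)(r+n-1) + (-1/2)(r+n) + (1/2).
  a_n = [-2 a_{n-1} + 1 a_{n-2}] / D(n).
Since the indicial polynomial factors as (r - r_1)(r - r_2), D(n) = (r_1 + n - r_1)(r_1 + n - r_2) = n(n + 1/2).
Evaluating step by step (a_0 = 1):
  n = 1: D(1) = 1(1 + 1/2) = 3/2; numerator = -2(1) = -2; a_1 = (-2)/(3/2) = -4/3
  n = 2: D(2) = 2(2 + 1/2) = 5; numerator = -2(-4/3) + 1(1) = 11/3; a_2 = (11/3)/(5) = 11/15
  n = 3: D(3) = 3(3 + 1/2) = 21/2; numerator = -2(11/15) + 1(-4/3) = -14/5; a_3 = (-14/5)/(21/2) = -4/15

r = 1; a_0 = 1; a_1 = -4/3; a_2 = 11/15; a_3 = -4/15


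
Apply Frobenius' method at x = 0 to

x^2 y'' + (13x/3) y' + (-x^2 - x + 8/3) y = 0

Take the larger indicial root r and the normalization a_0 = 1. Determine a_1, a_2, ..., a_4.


Write in Frobenius form y'' + (p(x)/x) y' + (q(x)/x^2) y = 0:
  p(x) = 13/3,  q(x) = -x^2 - x + 8/3.
Indicial equation: r(r-1) + (13/3) r + (8/3) = 0 -> roots r_1 = -4/3, r_2 = -2.
Take r = r_1 = -4/3. Let y(x) = x^r sum_{n>=0} a_n x^n with a_0 = 1.
Substitute y = x^r sum a_n x^n and match x^{r+n}. The recurrence is
  D(n) a_n - 1 a_{n-1} - 1 a_{n-2} = 0,  where D(n) = (r+n)(r+n-1) + (13/3)(r+n) + (8/3).
  a_n = [1 a_{n-1} + 1 a_{n-2}] / D(n).
Since the indicial polynomial factors as (r - r_1)(r - r_2), D(n) = (r_1 + n - r_1)(r_1 + n - r_2) = n(n + 2/3).
Evaluating step by step (a_0 = 1):
  n = 1: D(1) = 1(1 + 2/3) = 5/3; numerator = 1(1) = 1; a_1 = (1)/(5/3) = 3/5
  n = 2: D(2) = 2(2 + 2/3) = 16/3; numerator = 1(3/5) + 1(1) = 8/5; a_2 = (8/5)/(16/3) = 3/10
  n = 3: D(3) = 3(3 + 2/3) = 11; numerator = 1(3/10) + 1(3/5) = 9/10; a_3 = (9/10)/(11) = 9/110
  n = 4: D(4) = 4(4 + 2/3) = 56/3; numerator = 1(9/110) + 1(3/10) = 21/55; a_4 = (21/55)/(56/3) = 9/440

r = -4/3; a_0 = 1; a_1 = 3/5; a_2 = 3/10; a_3 = 9/110; a_4 = 9/440


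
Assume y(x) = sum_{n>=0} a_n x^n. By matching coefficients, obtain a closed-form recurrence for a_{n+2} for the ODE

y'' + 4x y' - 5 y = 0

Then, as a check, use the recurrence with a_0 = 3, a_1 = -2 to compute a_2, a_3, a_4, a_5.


Substitute y = sum_n a_n x^n.
y''(x) has coefficient (n+2)(n+1) a_{n+2} at x^n;
4 x y'(x) has coefficient 4 n a_n at x^n (shift);
-5 y(x) has coefficient -5 a_n at x^n.
Matching x^n: (n+2)(n+1) a_{n+2} + (4n - 5) a_n = 0.
Thus a_{n+2} = (-4n + 5) / ((n+1)(n+2)) * a_n.

Check with a_0 = 3, a_1 = -2 (apply the recurrence for n = 0, 1, 2, 3): a_0 = 3, a_1 = -2, a_2 = 15/2, a_3 = -1/3, a_4 = -15/8, a_5 = 7/60.

a_(n+2) = (-4n + 5) / ((n+1)(n+2)) * a_n; check: a_0 = 3, a_1 = -2, a_2 = 15/2, a_3 = -1/3, a_4 = -15/8, a_5 = 7/60


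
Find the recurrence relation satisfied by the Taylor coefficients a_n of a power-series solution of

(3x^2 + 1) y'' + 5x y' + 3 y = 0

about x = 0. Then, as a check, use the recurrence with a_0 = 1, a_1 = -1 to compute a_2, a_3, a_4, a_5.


Substitute y = sum_n a_n x^n.
(1 + 3 x^2) y'' contributes (n+2)(n+1) a_{n+2} + 3 n(n-1) a_n at x^n.
5 x y'(x) contributes 5 n a_n at x^n.
3 y(x) contributes 3 a_n at x^n.
Matching x^n: (n+2)(n+1) a_{n+2} + (3 n(n-1) + 5 n + 3) a_n = 0.
Thus a_{n+2} = (-3 n(n-1) - 5 n - 3) / ((n+1)(n+2)) * a_n.

Check with a_0 = 1, a_1 = -1 (apply the recurrence for n = 0, 1, 2, 3): a_0 = 1, a_1 = -1, a_2 = -3/2, a_3 = 4/3, a_4 = 19/8, a_5 = -12/5.

a_(n+2) = (-3 n(n-1) - 5 n - 3) / ((n+1)(n+2)) * a_n; check: a_0 = 1, a_1 = -1, a_2 = -3/2, a_3 = 4/3, a_4 = 19/8, a_5 = -12/5


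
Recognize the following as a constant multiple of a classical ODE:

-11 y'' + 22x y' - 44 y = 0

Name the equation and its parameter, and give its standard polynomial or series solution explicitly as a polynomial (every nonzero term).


All three coefficients share the factor -11; dividing through by -11 gives  y'' - 2x y' + 4 y = 0.
This matches the Hermite equation y'' - 2x y' + 2n y = 0 with 2n = 4, so n = 2; the polynomial solution is H_2(x).
With y = sum_k a_k x^k, matching x^k gives (k+2)(k+1) a_{k+2} = 2(k - n) a_k = 2(k - 2) a_k. The right side vanishes at k = 2, so the series with the parity of 2 terminates at degree 2.
Standard normalization: leading coefficient of H_n is 2^n, so a_2 = 2^2 = 4. Work downward with a_k = (k+1)(k+2) a_{k+2} / (2(k - n)):
  a_0 = (1)(2)(4) / (2(0 - 2)) = 8/(-4) = -2
Hence H_2(x) = 4 x^2 - 2.

H_2(x); series = 4 x^2 - 2


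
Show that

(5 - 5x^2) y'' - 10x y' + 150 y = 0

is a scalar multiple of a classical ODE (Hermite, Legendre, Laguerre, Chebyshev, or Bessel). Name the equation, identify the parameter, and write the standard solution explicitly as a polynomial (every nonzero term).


All three coefficients share the factor 5; dividing through by 5 gives  (1 - x^2) y'' - 2x y' + 30 y = 0.
This matches the Legendre equation (1 - x^2) y'' - 2x y' + n(n+1) y = 0 (note the -2x y' term) with n(n+1) = 30, so n = 5; the polynomial solution is P_5(x).
With y = sum_k a_k x^k, matching x^k gives (k+2)(k+1) a_{k+2} = [k(k+1) - n(n+1)] a_k = (k - 5)(k + 6) a_k. The right side vanishes at k = 5, so the series with the parity of 5 terminates at degree 5.
Standard normalization (P_n(1) = 1): leading coefficient (2n)!/(2^n (n!)^2) = 3628800/(32*14400) = 63/8, so a_5 = 63/8. Work downward with a_k = (k+1)(k+2) a_{k+2} / ((k - 5)(k + 6)):
  a_3 = (4)(5)(63/8) / ((3 - 5)(3 + 6)) = (315/2)/(-18) = -35/4
  a_1 = (2)(3)(-35/4) / ((1 - 5)(1 + 6)) = (-105/2)/(-28) = 15/8
Hence P_5(x) = 63 x^5/8 - 35 x^3/4 + 15 x/8.

P_5(x); series = 63 x^5/8 - 35 x^3/4 + 15 x/8
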